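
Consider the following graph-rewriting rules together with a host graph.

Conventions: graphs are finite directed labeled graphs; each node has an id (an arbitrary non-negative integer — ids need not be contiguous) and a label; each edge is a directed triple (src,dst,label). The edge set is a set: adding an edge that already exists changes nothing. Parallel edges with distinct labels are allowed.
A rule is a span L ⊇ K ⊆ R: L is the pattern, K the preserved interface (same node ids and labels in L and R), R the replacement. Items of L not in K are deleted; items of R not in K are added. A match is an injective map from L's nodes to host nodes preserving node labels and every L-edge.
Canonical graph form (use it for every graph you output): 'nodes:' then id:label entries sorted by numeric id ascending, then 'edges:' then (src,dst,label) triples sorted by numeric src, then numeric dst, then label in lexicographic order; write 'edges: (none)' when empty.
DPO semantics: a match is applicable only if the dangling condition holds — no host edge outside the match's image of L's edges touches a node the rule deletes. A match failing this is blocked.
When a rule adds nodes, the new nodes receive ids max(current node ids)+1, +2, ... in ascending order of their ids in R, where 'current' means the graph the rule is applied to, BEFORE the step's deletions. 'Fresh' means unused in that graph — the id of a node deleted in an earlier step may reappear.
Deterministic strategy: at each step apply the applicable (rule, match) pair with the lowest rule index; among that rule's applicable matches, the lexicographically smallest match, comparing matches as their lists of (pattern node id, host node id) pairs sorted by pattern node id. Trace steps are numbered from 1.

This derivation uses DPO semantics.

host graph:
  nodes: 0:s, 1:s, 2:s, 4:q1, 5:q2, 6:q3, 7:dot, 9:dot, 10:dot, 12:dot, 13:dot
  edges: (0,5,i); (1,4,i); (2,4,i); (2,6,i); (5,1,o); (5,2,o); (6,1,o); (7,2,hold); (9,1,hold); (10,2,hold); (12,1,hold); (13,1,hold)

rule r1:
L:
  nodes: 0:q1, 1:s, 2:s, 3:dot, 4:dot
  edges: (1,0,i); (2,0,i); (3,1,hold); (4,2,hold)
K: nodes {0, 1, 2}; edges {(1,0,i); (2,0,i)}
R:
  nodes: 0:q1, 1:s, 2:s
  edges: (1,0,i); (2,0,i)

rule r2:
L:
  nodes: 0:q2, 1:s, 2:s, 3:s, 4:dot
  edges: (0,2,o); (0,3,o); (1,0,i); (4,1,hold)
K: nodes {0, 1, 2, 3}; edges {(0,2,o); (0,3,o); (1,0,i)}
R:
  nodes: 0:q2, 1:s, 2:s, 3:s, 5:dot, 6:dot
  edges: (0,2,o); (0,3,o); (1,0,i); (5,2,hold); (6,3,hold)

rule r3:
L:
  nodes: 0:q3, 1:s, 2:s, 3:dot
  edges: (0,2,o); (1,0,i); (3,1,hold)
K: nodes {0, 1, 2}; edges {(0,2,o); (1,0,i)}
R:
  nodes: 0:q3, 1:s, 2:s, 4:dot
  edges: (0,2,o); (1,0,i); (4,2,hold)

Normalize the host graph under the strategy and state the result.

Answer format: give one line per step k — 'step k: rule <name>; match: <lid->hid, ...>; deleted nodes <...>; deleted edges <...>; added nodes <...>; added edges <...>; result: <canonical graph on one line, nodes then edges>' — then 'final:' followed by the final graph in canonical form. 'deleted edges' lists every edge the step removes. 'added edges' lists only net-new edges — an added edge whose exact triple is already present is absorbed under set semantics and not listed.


step 1: rule r1; match: 0->4, 1->1, 2->2, 3->9, 4->7; deleted nodes 7, 9; deleted edges (7,2,hold); (9,1,hold); added nodes (none); added edges (none); result: nodes: 0:s, 1:s, 2:s, 4:q1, 5:q2, 6:q3, 10:dot, 12:dot, 13:dot edges: (0,5,i); (1,4,i); (2,4,i); (2,6,i); (5,1,o); (5,2,o); (6,1,o); (10,2,hold); (12,1,hold); (13,1,hold)
step 2: rule r1; match: 0->4, 1->1, 2->2, 3->12, 4->10; deleted nodes 10, 12; deleted edges (10,2,hold); (12,1,hold); added nodes (none); added edges (none); result: nodes: 0:s, 1:s, 2:s, 4:q1, 5:q2, 6:q3, 13:dot edges: (0,5,i); (1,4,i); (2,4,i); (2,6,i); (5,1,o); (5,2,o); (6,1,o); (13,1,hold)
final:
nodes: 0:s, 1:s, 2:s, 4:q1, 5:q2, 6:q3, 13:dot
edges: (0,5,i); (1,4,i); (2,4,i); (2,6,i); (5,1,o); (5,2,o); (6,1,o); (13,1,hold)


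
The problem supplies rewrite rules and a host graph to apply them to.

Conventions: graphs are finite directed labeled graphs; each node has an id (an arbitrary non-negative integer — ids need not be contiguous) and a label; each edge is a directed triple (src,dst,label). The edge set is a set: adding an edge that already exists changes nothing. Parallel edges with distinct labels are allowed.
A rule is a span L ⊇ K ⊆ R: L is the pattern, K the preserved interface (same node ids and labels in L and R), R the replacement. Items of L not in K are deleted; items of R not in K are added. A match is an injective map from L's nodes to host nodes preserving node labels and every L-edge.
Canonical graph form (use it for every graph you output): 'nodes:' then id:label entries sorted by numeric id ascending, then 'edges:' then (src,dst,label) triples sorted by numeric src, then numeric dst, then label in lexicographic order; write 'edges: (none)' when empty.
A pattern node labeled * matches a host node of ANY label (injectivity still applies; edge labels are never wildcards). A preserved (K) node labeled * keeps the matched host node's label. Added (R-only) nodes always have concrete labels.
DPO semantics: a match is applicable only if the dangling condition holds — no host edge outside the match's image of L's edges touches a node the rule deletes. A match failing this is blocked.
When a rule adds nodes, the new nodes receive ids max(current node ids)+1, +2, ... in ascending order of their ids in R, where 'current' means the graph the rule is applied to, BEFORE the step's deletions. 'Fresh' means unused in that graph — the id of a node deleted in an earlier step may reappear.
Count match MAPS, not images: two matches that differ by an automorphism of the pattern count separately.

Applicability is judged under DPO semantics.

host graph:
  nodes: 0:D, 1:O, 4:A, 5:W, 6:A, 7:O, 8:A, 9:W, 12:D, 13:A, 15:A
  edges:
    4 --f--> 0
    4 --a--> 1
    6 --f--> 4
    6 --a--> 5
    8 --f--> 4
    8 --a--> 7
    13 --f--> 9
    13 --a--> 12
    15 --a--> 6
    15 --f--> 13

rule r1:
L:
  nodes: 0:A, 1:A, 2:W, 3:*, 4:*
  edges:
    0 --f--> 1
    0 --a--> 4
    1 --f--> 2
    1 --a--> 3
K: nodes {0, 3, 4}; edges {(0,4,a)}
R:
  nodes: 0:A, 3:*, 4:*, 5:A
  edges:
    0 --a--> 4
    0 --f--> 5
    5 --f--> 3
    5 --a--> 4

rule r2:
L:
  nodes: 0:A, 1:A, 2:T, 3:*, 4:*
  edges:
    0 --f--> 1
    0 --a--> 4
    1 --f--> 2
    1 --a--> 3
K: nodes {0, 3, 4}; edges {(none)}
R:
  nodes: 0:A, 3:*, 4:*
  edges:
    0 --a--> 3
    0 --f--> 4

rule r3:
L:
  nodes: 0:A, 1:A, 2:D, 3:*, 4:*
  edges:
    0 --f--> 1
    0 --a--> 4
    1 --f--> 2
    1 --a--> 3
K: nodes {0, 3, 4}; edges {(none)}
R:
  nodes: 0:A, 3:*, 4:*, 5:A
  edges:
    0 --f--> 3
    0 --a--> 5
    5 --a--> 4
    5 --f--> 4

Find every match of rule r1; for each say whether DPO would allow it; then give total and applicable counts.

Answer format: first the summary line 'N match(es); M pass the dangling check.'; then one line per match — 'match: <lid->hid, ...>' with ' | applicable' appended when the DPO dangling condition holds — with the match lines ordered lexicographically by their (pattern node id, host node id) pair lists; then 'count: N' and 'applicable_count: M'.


1 match(es); 1 pass the dangling check.
match: 0->15, 1->13, 2->9, 3->12, 4->6 | applicable
count: 1
applicable_count: 1


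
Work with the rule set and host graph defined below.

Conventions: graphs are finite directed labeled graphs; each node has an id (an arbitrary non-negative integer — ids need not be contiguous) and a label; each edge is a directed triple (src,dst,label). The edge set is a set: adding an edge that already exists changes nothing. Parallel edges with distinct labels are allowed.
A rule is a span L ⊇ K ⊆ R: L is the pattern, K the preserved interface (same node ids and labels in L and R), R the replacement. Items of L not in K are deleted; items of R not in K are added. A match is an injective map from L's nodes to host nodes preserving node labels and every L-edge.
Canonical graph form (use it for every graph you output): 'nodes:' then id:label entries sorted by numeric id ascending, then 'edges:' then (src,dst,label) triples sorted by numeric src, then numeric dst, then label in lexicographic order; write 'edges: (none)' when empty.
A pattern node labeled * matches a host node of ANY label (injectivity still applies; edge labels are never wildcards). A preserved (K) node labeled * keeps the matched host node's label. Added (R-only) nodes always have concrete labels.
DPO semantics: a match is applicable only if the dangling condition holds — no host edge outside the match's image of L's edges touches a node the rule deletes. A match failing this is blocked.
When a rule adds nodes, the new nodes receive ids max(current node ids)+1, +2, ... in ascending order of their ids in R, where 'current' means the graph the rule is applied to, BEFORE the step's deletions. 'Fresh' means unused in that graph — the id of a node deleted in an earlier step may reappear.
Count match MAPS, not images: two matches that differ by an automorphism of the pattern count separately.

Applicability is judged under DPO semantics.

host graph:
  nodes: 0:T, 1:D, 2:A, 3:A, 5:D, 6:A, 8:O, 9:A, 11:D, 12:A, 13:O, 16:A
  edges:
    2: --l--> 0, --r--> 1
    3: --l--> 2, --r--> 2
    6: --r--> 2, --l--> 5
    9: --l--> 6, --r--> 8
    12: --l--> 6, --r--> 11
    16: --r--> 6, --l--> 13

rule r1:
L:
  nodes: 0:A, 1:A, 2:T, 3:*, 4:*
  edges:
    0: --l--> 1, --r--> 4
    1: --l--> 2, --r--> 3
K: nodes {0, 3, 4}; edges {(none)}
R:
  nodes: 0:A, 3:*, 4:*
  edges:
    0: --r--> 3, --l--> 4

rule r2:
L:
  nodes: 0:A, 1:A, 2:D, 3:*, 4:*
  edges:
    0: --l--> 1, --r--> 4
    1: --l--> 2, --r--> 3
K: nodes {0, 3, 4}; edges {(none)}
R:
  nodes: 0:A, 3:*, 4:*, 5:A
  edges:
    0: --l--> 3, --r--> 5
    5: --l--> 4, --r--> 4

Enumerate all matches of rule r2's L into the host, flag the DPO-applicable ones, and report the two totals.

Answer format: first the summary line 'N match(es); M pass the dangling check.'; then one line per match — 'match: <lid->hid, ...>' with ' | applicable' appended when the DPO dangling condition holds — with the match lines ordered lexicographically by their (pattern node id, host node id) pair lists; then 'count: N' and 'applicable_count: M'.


2 match(es); 0 pass the dangling check.
match: 0->9, 1->6, 2->5, 3->2, 4->8
match: 0->12, 1->6, 2->5, 3->2, 4->11
count: 2
applicable_count: 0


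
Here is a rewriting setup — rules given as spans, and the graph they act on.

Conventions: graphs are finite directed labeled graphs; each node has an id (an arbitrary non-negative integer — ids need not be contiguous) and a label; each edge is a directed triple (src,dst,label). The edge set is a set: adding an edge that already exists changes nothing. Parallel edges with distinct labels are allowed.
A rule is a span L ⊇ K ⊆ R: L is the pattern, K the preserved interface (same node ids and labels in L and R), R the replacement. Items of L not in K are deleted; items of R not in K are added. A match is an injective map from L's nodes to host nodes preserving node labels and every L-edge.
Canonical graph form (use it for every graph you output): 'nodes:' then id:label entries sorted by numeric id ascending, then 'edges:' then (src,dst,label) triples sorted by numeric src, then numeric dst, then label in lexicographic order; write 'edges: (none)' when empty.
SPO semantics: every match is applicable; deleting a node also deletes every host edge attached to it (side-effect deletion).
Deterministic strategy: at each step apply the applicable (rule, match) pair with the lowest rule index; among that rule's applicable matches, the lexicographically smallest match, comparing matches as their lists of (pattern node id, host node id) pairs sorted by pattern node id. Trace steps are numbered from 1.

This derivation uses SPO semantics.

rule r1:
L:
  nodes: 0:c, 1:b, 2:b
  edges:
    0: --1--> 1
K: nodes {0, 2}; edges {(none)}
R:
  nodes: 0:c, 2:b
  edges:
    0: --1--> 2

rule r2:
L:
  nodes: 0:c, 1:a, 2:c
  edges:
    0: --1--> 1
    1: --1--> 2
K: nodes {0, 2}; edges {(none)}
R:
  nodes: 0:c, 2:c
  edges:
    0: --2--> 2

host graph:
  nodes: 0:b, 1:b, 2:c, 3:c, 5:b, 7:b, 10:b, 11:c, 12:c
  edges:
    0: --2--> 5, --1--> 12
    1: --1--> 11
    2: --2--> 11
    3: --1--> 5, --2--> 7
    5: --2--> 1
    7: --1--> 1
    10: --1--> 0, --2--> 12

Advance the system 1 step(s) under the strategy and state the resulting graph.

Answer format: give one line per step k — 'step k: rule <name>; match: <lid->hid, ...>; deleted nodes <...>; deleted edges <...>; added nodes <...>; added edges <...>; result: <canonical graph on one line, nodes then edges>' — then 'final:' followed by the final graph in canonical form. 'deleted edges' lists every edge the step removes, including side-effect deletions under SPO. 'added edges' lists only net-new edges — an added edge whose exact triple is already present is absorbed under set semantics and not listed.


step 1: rule r1; match: 0->3, 1->5, 2->0; deleted nodes 5; deleted edges (0,5,2); (3,5,1); (5,1,2); added nodes (none); added edges (3,0,1); result: nodes: 0:b, 1:b, 2:c, 3:c, 7:b, 10:b, 11:c, 12:c edges: (0,12,1); (1,11,1); (2,11,2); (3,0,1); (3,7,2); (7,1,1); (10,0,1); (10,12,2)
final:
nodes: 0:b, 1:b, 2:c, 3:c, 7:b, 10:b, 11:c, 12:c
edges: (0,12,1); (1,11,1); (2,11,2); (3,0,1); (3,7,2); (7,1,1); (10,0,1); (10,12,2)


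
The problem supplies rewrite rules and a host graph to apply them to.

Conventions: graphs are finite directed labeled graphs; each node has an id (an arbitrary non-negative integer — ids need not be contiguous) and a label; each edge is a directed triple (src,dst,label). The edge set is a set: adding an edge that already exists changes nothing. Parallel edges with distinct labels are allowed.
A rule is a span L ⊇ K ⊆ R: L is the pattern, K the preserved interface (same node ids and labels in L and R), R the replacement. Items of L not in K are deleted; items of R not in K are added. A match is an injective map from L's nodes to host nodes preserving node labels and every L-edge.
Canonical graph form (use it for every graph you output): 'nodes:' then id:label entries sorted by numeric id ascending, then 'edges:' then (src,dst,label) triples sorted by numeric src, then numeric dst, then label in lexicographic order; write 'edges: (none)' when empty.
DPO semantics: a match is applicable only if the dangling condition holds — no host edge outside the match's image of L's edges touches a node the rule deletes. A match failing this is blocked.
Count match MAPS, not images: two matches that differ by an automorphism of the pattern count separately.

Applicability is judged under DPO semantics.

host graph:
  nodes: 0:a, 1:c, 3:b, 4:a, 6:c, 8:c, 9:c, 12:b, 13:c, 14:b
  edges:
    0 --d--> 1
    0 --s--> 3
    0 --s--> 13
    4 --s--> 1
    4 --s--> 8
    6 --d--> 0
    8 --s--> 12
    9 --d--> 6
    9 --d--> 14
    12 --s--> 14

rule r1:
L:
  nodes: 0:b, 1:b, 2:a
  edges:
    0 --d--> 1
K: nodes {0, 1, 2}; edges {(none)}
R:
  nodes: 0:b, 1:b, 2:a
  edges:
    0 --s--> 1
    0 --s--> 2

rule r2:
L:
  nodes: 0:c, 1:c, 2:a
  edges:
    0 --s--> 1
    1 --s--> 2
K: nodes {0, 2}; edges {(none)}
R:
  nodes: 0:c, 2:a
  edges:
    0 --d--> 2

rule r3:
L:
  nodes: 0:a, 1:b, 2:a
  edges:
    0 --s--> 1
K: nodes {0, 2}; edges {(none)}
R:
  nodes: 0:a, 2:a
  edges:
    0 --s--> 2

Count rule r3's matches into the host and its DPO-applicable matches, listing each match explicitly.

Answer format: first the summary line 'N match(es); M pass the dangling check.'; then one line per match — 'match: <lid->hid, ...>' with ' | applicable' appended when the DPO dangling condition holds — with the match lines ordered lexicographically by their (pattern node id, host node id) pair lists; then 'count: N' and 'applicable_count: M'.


1 match(es); 1 pass the dangling check.
match: 0->0, 1->3, 2->4 | applicable
count: 1
applicable_count: 1


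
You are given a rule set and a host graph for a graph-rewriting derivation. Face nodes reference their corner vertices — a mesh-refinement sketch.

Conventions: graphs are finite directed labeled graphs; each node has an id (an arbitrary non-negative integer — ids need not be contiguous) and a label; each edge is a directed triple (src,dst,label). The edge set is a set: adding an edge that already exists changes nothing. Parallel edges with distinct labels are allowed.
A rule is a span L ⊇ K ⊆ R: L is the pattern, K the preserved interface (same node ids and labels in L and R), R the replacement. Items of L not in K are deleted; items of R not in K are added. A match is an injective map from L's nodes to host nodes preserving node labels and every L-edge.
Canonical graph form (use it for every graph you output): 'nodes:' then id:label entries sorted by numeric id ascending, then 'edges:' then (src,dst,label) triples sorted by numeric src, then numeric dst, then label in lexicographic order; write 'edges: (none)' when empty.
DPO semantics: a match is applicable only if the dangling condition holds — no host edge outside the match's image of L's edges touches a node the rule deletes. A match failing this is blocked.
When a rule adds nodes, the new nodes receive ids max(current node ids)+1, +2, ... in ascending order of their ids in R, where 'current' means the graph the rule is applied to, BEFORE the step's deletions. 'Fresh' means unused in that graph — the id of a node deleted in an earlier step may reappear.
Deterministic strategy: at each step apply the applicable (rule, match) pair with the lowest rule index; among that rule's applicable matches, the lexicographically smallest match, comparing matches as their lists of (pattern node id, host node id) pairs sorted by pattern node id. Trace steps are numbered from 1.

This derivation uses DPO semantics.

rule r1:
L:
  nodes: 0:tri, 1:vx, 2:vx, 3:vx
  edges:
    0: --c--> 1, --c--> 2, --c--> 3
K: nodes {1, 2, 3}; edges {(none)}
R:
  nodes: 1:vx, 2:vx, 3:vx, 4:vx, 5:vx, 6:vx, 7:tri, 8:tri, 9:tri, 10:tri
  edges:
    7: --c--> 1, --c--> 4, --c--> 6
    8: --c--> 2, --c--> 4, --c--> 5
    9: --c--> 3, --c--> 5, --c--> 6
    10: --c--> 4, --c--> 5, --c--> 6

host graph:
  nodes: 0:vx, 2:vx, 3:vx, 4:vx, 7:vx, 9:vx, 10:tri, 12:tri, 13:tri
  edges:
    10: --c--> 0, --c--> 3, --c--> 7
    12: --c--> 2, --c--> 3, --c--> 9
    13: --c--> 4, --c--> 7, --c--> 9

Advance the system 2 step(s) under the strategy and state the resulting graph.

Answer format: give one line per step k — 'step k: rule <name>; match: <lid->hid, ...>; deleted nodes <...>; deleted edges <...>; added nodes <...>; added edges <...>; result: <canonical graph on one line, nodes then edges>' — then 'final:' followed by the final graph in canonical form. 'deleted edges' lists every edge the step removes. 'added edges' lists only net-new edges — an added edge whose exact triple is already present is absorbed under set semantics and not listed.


step 1: rule r1; match: 0->10, 1->0, 2->3, 3->7; deleted nodes 10; deleted edges (10,0,c); (10,3,c); (10,7,c); added nodes 14, 15, 16, 17, 18, 19, 20; added edges (17,0,c); (17,14,c); (17,16,c); (18,3,c); (18,14,c); (18,15,c); (19,7,c); (19,15,c); (19,16,c); (20,14,c); (20,15,c); (20,16,c); result: nodes: 0:vx, 2:vx, 3:vx, 4:vx, 7:vx, 9:vx, 12:tri, 13:tri, 14:vx, 15:vx, 16:vx, 17:tri, 18:tri, 19:tri, 20:tri edges: (12,2,c); (12,3,c); (12,9,c); (13,4,c); (13,7,c); (13,9,c); (17,0,c); (17,14,c); (17,16,c); (18,3,c); (18,14,c); (18,15,c); (19,7,c); (19,15,c); (19,16,c); (20,14,c); (20,15,c); (20,16,c)
step 2: rule r1; match: 0->12, 1->2, 2->3, 3->9; deleted nodes 12; deleted edges (12,2,c); (12,3,c); (12,9,c); added nodes 21, 22, 23, 24, 25, 26, 27; added edges (24,2,c); (24,21,c); (24,23,c); (25,3,c); (25,21,c); (25,22,c); (26,9,c); (26,22,c); (26,23,c); (27,21,c); (27,22,c); (27,23,c); result: nodes: 0:vx, 2:vx, 3:vx, 4:vx, 7:vx, 9:vx, 13:tri, 14:vx, 15:vx, 16:vx, 17:tri, 18:tri, 19:tri, 20:tri, 21:vx, 22:vx, 23:vx, 24:tri, 25:tri, 26:tri, 27:tri edges: (13,4,c); (13,7,c); (13,9,c); (17,0,c); (17,14,c); (17,16,c); (18,3,c); (18,14,c); (18,15,c); (19,7,c); (19,15,c); (19,16,c); (20,14,c); (20,15,c); (20,16,c); (24,2,c); (24,21,c); (24,23,c); (25,3,c); (25,21,c); (25,22,c); (26,9,c); (26,22,c); (26,23,c); (27,21,c); (27,22,c); (27,23,c)
final:
nodes: 0:vx, 2:vx, 3:vx, 4:vx, 7:vx, 9:vx, 13:tri, 14:vx, 15:vx, 16:vx, 17:tri, 18:tri, 19:tri, 20:tri, 21:vx, 22:vx, 23:vx, 24:tri, 25:tri, 26:tri, 27:tri
edges: (13,4,c); (13,7,c); (13,9,c); (17,0,c); (17,14,c); (17,16,c); (18,3,c); (18,14,c); (18,15,c); (19,7,c); (19,15,c); (19,16,c); (20,14,c); (20,15,c); (20,16,c); (24,2,c); (24,21,c); (24,23,c); (25,3,c); (25,21,c); (25,22,c); (26,9,c); (26,22,c); (26,23,c); (27,21,c); (27,22,c); (27,23,c)


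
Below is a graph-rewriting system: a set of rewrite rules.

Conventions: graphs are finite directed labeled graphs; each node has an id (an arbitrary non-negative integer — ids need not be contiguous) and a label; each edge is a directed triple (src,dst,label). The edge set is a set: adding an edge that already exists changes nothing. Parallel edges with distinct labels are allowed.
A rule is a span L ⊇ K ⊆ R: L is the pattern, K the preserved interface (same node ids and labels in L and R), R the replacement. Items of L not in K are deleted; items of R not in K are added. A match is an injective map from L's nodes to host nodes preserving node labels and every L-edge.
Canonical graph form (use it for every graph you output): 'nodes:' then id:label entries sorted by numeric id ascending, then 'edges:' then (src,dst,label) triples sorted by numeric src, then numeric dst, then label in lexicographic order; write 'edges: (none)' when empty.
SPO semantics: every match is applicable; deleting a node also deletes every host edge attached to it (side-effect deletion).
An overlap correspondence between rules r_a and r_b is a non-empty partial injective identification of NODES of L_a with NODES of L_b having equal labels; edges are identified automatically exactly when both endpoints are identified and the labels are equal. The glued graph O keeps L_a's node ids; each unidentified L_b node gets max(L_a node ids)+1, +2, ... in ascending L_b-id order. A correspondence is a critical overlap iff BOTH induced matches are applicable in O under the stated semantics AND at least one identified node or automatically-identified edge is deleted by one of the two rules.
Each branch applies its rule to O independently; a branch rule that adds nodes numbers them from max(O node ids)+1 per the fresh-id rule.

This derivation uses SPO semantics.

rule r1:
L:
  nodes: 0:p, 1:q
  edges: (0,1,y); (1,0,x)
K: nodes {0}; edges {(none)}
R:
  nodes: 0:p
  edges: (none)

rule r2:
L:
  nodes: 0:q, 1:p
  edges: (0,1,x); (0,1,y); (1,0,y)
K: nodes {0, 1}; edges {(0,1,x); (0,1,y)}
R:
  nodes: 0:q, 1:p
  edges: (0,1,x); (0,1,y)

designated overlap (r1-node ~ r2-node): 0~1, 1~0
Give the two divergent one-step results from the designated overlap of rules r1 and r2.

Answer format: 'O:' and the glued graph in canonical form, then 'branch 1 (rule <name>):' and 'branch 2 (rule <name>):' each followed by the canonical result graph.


O:
nodes: 0:p, 1:q
edges: (0,1,y); (1,0,x); (1,0,y)
branch 1 (rule r1):
nodes: 0:p
edges: (none)
branch 2 (rule r2):
nodes: 0:p, 1:q
edges: (1,0,x); (1,0,y)


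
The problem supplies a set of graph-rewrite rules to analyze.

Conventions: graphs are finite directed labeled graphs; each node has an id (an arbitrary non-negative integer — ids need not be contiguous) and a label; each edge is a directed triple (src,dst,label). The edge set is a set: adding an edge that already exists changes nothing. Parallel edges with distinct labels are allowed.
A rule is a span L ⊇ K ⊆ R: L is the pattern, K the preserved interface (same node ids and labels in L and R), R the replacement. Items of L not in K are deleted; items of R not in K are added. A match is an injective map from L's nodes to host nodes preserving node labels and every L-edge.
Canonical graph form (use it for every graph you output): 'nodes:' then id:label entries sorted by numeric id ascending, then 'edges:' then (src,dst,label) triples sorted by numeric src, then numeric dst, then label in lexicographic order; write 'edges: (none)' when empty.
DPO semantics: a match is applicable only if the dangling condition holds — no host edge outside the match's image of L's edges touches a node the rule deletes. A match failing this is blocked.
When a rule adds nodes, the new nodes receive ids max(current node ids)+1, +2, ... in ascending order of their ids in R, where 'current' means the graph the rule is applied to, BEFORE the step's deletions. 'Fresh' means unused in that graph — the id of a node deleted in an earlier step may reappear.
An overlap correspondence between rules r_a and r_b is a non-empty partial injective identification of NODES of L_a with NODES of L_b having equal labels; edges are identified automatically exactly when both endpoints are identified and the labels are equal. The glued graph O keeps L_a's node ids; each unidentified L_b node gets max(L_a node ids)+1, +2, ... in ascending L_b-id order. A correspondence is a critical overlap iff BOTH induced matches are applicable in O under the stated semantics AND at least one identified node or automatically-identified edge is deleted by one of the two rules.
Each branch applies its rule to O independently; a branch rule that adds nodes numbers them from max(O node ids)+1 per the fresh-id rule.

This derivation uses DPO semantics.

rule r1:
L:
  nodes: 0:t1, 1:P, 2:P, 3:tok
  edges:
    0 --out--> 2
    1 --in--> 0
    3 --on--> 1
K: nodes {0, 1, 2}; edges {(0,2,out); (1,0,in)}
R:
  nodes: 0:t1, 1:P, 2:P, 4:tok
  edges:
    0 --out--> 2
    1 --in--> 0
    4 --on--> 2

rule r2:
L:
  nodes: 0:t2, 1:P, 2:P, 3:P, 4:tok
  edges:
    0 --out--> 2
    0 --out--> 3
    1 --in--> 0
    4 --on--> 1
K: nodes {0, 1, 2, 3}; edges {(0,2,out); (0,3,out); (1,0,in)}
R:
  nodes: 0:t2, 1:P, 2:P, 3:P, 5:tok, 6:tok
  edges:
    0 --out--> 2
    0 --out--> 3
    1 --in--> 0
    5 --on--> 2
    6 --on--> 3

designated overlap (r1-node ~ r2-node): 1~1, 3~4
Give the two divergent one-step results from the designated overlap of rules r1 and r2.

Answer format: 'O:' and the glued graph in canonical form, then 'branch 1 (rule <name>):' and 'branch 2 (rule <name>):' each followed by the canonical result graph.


O:
nodes: 0:t1, 1:P, 2:P, 3:tok, 4:t2, 5:P, 6:P
edges: (0,2,out); (1,0,in); (1,4,in); (3,1,on); (4,5,out); (4,6,out)
branch 1 (rule r1):
nodes: 0:t1, 1:P, 2:P, 4:t2, 5:P, 6:P, 7:tok
edges: (0,2,out); (1,0,in); (1,4,in); (4,5,out); (4,6,out); (7,2,on)
branch 2 (rule r2):
nodes: 0:t1, 1:P, 2:P, 4:t2, 5:P, 6:P, 7:tok, 8:tok
edges: (0,2,out); (1,0,in); (1,4,in); (4,5,out); (4,6,out); (7,5,on); (8,6,on)


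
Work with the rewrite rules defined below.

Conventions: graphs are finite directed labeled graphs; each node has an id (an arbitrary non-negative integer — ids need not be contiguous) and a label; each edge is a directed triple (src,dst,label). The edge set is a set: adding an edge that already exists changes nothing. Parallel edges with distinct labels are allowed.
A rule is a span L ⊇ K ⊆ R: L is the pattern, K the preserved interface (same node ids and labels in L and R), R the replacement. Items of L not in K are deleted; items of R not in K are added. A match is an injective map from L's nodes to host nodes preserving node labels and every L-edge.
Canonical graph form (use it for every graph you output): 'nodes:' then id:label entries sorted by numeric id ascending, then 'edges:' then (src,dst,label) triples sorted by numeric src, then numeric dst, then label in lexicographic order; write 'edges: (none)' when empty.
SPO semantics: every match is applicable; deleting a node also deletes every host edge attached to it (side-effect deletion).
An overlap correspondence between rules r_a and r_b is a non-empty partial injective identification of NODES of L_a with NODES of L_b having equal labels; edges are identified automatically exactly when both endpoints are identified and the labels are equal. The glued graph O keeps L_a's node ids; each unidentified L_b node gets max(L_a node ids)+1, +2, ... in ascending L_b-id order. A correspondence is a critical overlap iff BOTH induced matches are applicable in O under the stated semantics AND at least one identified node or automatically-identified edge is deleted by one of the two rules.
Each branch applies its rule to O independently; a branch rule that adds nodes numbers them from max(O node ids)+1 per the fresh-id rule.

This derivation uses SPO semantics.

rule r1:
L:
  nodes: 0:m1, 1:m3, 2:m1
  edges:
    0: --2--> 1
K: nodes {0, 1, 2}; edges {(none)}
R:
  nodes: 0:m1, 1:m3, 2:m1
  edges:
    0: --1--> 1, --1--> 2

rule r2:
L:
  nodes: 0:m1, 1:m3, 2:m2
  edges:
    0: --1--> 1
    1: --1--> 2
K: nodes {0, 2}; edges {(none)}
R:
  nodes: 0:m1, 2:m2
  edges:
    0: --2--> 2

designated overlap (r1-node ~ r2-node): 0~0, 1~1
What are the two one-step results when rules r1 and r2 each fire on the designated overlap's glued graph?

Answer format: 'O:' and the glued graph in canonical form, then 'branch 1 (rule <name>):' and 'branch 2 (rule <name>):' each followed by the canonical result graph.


O:
nodes: 0:m1, 1:m3, 2:m1, 3:m2
edges: (0,1,1); (0,1,2); (1,3,1)
branch 1 (rule r1):
nodes: 0:m1, 1:m3, 2:m1, 3:m2
edges: (0,1,1); (0,2,1); (1,3,1)
branch 2 (rule r2):
nodes: 0:m1, 2:m1, 3:m2
edges: (0,3,2)


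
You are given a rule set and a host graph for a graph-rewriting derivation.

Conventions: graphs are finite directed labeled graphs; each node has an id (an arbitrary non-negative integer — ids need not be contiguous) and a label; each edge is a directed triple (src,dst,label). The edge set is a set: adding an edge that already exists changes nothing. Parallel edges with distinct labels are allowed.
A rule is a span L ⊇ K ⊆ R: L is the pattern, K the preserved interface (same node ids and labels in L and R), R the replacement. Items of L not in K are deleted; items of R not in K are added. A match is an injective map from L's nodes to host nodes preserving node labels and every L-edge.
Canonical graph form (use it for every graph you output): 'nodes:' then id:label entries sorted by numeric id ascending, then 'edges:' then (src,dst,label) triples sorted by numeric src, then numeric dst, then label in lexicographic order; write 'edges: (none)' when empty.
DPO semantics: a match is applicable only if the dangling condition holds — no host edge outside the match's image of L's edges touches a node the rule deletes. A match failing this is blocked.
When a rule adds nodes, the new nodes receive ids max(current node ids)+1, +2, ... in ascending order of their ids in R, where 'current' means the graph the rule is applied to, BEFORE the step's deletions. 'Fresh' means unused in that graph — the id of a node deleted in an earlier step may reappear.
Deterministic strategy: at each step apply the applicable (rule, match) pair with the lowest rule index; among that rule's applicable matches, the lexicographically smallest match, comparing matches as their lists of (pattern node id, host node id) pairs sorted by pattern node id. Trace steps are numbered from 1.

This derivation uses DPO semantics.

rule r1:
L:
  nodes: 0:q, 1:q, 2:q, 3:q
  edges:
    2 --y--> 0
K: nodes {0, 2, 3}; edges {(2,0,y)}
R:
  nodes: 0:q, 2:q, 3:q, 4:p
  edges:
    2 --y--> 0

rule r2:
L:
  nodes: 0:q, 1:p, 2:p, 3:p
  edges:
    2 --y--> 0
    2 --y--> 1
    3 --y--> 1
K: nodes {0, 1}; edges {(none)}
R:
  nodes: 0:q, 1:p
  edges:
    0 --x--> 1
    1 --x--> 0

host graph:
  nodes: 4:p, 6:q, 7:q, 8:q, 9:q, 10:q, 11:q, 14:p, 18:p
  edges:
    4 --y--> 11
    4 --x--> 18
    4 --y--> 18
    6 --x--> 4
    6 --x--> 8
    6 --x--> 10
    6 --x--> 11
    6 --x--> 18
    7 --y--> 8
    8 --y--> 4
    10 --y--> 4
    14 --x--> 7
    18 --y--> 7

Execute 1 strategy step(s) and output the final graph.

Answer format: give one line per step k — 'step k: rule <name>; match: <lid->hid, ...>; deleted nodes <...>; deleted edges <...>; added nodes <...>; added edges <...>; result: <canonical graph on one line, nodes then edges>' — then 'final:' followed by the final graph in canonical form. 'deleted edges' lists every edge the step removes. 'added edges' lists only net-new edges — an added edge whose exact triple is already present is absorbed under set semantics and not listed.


step 1: rule r1; match: 0->8, 1->9, 2->7, 3->6; deleted nodes 9; deleted edges (none); added nodes 19; added edges (none); result: nodes: 4:p, 6:q, 7:q, 8:q, 10:q, 11:q, 14:p, 18:p, 19:p edges: (4,11,y); (4,18,x); (4,18,y); (6,4,x); (6,8,x); (6,10,x); (6,11,x); (6,18,x); (7,8,y); (8,4,y); (10,4,y); (14,7,x); (18,7,y)
final:
nodes: 4:p, 6:q, 7:q, 8:q, 10:q, 11:q, 14:p, 18:p, 19:p
edges: (4,11,y); (4,18,x); (4,18,y); (6,4,x); (6,8,x); (6,10,x); (6,11,x); (6,18,x); (7,8,y); (8,4,y); (10,4,y); (14,7,x); (18,7,y)


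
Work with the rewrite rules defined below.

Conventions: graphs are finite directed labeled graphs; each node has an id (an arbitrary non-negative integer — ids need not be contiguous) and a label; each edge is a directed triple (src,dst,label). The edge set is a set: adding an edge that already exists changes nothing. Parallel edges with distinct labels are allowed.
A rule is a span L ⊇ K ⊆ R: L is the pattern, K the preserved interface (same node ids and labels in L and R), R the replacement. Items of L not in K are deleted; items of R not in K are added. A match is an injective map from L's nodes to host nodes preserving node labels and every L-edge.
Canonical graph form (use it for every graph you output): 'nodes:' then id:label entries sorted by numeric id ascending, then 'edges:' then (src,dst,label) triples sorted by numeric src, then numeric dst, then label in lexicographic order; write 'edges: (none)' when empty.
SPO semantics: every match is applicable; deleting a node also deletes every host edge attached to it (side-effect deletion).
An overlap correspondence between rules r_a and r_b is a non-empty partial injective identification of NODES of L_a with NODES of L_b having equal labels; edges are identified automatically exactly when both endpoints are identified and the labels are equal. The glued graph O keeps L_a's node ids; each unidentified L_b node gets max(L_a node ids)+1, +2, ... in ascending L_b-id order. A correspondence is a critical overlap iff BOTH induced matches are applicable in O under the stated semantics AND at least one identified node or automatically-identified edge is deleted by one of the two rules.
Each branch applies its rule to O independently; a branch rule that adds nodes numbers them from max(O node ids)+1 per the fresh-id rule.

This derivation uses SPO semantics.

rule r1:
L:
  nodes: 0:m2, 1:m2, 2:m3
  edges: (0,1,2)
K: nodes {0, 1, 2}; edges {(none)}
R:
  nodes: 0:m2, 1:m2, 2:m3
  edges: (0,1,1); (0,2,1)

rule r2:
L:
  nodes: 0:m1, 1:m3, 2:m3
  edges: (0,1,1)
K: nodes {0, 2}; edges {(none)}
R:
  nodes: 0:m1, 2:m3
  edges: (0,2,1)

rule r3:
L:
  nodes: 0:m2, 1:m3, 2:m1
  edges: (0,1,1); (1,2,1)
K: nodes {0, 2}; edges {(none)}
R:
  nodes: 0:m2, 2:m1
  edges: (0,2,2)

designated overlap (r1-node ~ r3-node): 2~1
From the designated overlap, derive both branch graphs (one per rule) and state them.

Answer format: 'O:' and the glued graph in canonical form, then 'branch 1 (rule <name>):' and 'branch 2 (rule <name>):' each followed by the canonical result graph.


O:
nodes: 0:m2, 1:m2, 2:m3, 3:m2, 4:m1
edges: (0,1,2); (2,4,1); (3,2,1)
branch 1 (rule r1):
nodes: 0:m2, 1:m2, 2:m3, 3:m2, 4:m1
edges: (0,1,1); (0,2,1); (2,4,1); (3,2,1)
branch 2 (rule r3):
nodes: 0:m2, 1:m2, 3:m2, 4:m1
edges: (0,1,2); (3,4,2)


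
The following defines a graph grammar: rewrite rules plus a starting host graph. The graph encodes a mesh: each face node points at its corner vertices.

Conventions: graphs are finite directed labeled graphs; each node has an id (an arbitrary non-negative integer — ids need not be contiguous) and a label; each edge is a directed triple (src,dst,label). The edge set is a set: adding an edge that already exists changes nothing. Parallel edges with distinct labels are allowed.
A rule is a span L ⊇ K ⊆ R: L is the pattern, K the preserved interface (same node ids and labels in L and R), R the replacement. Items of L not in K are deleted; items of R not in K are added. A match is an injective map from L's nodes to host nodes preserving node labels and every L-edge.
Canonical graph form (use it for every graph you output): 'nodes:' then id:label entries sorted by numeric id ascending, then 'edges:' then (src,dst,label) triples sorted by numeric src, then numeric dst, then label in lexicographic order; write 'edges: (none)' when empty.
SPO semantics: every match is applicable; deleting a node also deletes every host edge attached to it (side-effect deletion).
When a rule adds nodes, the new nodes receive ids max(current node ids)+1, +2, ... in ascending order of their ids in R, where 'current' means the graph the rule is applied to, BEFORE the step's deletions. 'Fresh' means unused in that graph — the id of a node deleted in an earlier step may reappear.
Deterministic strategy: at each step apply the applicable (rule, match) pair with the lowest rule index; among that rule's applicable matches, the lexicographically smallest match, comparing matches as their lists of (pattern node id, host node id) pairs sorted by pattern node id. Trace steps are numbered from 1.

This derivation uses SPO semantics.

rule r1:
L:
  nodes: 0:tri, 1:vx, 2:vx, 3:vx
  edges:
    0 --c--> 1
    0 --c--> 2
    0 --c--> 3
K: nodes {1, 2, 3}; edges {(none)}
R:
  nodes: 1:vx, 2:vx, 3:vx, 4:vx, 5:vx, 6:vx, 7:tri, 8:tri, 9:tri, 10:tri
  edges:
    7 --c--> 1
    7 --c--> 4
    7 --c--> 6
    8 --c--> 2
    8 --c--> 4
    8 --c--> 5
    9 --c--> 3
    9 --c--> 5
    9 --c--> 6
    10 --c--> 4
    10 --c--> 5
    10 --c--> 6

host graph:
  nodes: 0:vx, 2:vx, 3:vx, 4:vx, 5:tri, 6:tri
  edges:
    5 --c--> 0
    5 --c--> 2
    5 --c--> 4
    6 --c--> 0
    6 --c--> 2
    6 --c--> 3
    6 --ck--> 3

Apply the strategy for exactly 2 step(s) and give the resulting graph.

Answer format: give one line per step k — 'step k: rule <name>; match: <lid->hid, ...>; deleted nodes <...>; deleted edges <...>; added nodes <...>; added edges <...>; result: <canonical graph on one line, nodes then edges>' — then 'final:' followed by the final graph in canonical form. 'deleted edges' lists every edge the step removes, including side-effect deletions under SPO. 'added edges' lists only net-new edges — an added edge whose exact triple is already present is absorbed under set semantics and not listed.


step 1: rule r1; match: 0->5, 1->0, 2->2, 3->4; deleted nodes 5; deleted edges (5,0,c); (5,2,c); (5,4,c); added nodes 7, 8, 9, 10, 11, 12, 13; added edges (10,0,c); (10,7,c); (10,9,c); (11,2,c); (11,7,c); (11,8,c); (12,4,c); (12,8,c); (12,9,c); (13,7,c); (13,8,c); (13,9,c); result: nodes: 0:vx, 2:vx, 3:vx, 4:vx, 6:tri, 7:vx, 8:vx, 9:vx, 10:tri, 11:tri, 12:tri, 13:tri edges: (6,0,c); (6,2,c); (6,3,c); (6,3,ck); (10,0,c); (10,7,c); (10,9,c); (11,2,c); (11,7,c); (11,8,c); (12,4,c); (12,8,c); (12,9,c); (13,7,c); (13,8,c); (13,9,c)
step 2: rule r1; match: 0->6, 1->0, 2->2, 3->3; deleted nodes 6; deleted edges (6,0,c); (6,2,c); (6,3,c); (6,3,ck); added nodes 14, 15, 16, 17, 18, 19, 20; added edges (17,0,c); (17,14,c); (17,16,c); (18,2,c); (18,14,c); (18,15,c); (19,3,c); (19,15,c); (19,16,c); (20,14,c); (20,15,c); (20,16,c); result: nodes: 0:vx, 2:vx, 3:vx, 4:vx, 7:vx, 8:vx, 9:vx, 10:tri, 11:tri, 12:tri, 13:tri, 14:vx, 15:vx, 16:vx, 17:tri, 18:tri, 19:tri, 20:tri edges: (10,0,c); (10,7,c); (10,9,c); (11,2,c); (11,7,c); (11,8,c); (12,4,c); (12,8,c); (12,9,c); (13,7,c); (13,8,c); (13,9,c); (17,0,c); (17,14,c); (17,16,c); (18,2,c); (18,14,c); (18,15,c); (19,3,c); (19,15,c); (19,16,c); (20,14,c); (20,15,c); (20,16,c)
final:
nodes: 0:vx, 2:vx, 3:vx, 4:vx, 7:vx, 8:vx, 9:vx, 10:tri, 11:tri, 12:tri, 13:tri, 14:vx, 15:vx, 16:vx, 17:tri, 18:tri, 19:tri, 20:tri
edges: (10,0,c); (10,7,c); (10,9,c); (11,2,c); (11,7,c); (11,8,c); (12,4,c); (12,8,c); (12,9,c); (13,7,c); (13,8,c); (13,9,c); (17,0,c); (17,14,c); (17,16,c); (18,2,c); (18,14,c); (18,15,c); (19,3,c); (19,15,c); (19,16,c); (20,14,c); (20,15,c); (20,16,c)


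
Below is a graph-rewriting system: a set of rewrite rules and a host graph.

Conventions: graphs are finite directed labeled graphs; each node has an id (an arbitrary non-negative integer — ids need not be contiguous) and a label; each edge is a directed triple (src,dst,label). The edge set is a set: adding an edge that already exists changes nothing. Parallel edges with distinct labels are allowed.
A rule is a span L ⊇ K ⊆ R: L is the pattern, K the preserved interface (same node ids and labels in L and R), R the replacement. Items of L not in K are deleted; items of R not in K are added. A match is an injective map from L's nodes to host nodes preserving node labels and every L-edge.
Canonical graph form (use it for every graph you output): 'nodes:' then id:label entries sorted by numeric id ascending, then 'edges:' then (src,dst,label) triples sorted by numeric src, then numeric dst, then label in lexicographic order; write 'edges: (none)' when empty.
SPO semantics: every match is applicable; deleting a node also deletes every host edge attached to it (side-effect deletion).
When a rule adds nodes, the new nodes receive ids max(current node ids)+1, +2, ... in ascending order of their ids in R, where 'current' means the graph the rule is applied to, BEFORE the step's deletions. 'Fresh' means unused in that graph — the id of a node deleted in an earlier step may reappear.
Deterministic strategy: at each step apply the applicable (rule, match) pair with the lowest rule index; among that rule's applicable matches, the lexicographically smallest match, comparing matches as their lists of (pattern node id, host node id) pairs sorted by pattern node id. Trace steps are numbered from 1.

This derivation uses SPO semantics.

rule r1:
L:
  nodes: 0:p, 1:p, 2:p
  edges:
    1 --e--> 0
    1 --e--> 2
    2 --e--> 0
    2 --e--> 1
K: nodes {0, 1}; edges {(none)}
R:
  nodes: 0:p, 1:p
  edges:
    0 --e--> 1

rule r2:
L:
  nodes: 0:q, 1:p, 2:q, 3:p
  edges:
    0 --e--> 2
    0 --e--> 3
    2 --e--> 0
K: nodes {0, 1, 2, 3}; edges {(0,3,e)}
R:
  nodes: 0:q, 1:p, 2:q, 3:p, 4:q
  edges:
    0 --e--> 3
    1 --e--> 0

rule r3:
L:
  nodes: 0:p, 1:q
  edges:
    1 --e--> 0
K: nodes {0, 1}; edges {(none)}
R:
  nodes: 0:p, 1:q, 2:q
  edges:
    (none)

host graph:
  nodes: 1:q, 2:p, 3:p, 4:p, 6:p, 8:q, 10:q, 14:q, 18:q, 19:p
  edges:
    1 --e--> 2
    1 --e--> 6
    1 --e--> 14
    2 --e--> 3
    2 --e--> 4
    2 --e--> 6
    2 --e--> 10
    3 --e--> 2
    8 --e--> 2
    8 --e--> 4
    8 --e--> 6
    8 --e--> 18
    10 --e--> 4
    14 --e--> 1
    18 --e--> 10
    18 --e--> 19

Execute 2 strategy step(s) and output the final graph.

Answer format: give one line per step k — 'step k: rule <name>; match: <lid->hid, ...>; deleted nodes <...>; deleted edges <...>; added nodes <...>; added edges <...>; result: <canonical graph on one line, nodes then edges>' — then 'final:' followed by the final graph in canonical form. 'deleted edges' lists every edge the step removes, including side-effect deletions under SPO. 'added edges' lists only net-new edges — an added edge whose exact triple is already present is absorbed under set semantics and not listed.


step 1: rule r2; match: 0->1, 1->2, 2->14, 3->6; deleted nodes (none); deleted edges (1,14,e); (14,1,e); added nodes 20; added edges (2,1,e); result: nodes: 1:q, 2:p, 3:p, 4:p, 6:p, 8:q, 10:q, 14:q, 18:q, 19:p, 20:q edges: (1,2,e); (1,6,e); (2,1,e); (2,3,e); (2,4,e); (2,6,e); (2,10,e); (3,2,e); (8,2,e); (8,4,e); (8,6,e); (8,18,e); (10,4,e); (18,10,e); (18,19,e)
step 2: rule r3; match: 0->2, 1->1; deleted nodes (none); deleted edges (1,2,e); added nodes 21; added edges (none); result: nodes: 1:q, 2:p, 3:p, 4:p, 6:p, 8:q, 10:q, 14:q, 18:q, 19:p, 20:q, 21:q edges: (1,6,e); (2,1,e); (2,3,e); (2,4,e); (2,6,e); (2,10,e); (3,2,e); (8,2,e); (8,4,e); (8,6,e); (8,18,e); (10,4,e); (18,10,e); (18,19,e)
final:
nodes: 1:q, 2:p, 3:p, 4:p, 6:p, 8:q, 10:q, 14:q, 18:q, 19:p, 20:q, 21:q
edges: (1,6,e); (2,1,e); (2,3,e); (2,4,e); (2,6,e); (2,10,e); (3,2,e); (8,2,e); (8,4,e); (8,6,e); (8,18,e); (10,4,e); (18,10,e); (18,19,e)
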